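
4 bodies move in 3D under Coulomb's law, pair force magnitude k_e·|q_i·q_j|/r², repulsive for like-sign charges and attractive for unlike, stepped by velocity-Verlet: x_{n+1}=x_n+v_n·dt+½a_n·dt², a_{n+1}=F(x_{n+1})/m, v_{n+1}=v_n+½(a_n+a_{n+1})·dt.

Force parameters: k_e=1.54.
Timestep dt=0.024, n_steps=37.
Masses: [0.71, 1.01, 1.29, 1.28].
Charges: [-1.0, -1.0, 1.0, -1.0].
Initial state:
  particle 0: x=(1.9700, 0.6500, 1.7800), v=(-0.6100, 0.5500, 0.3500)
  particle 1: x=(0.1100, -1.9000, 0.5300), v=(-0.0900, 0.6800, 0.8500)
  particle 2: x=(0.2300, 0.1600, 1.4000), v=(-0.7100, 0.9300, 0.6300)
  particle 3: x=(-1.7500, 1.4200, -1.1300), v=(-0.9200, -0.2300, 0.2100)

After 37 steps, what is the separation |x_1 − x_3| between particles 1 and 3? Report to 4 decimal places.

4.2417

step 0: x0=(1.9700, 0.6500, 1.7800) x1=(0.1100, -1.9000, 0.5300) x2=(0.2300, 0.1600, 1.4000) x3=(-1.7500, 1.4200, -1.1300)
step 1: x0=(1.9552, 0.6632, 1.7884) x1=(0.1078, -1.8836, 0.5504) x2=(0.2130, 0.1823, 1.4151) x3=(-1.7721, 1.4145, -1.1250)
step 2: x0=(1.9402, 0.6764, 1.7968) x1=(0.1057, -1.8672, 0.5709) x2=(0.1962, 0.2045, 1.4301) x3=(-1.7942, 1.4090, -1.1199)
step 3: x0=(1.9250, 0.6895, 1.8052) x1=(0.1035, -1.8508, 0.5915) x2=(0.1796, 0.2267, 1.4451) x3=(-1.8163, 1.4035, -1.1148)
step 4: x0=(1.9095, 0.7026, 1.8136) x1=(0.1013, -1.8342, 0.6121) x2=(0.1631, 0.2489, 1.4600) x3=(-1.8384, 1.3980, -1.1098)
step 5: x0=(1.8937, 0.7157, 1.8220) x1=(0.0991, -1.8176, 0.6327) x2=(0.1467, 0.2709, 1.4749) x3=(-1.8605, 1.3926, -1.1047)
step 6: x0=(1.8777, 0.7289, 1.8304) x1=(0.0968, -1.8010, 0.6535) x2=(0.1305, 0.2929, 1.4897) x3=(-1.8826, 1.3872, -1.0996)
step 7: x0=(1.8615, 0.7419, 1.8388) x1=(0.0946, -1.7842, 0.6742) x2=(0.1145, 0.3149, 1.5045) x3=(-1.9048, 1.3818, -1.0945)
step 8: x0=(1.8450, 0.7550, 1.8472) x1=(0.0923, -1.7675, 0.6951) x2=(0.0986, 0.3368, 1.5192) x3=(-1.9269, 1.3764, -1.0894)
step 9: x0=(1.8282, 0.7681, 1.8556) x1=(0.0900, -1.7506, 0.7160) x2=(0.0829, 0.3586, 1.5339) x3=(-1.9491, 1.3710, -1.0843)
step 10: x0=(1.8112, 0.7812, 1.8641) x1=(0.0877, -1.7337, 0.7369) x2=(0.0673, 0.3804, 1.5485) x3=(-1.9712, 1.3656, -1.0792)
step 11: x0=(1.7940, 0.7943, 1.8725) x1=(0.0854, -1.7168, 0.7579) x2=(0.0520, 0.4021, 1.5630) x3=(-1.9934, 1.3603, -1.0741)
step 12: x0=(1.7764, 0.8074, 1.8809) x1=(0.0831, -1.6998, 0.7790) x2=(0.0368, 0.4238, 1.5775) x3=(-2.0156, 1.3549, -1.0689)
step 13: x0=(1.7586, 0.8205, 1.8894) x1=(0.0807, -1.6827, 0.8001) x2=(0.0217, 0.4454, 1.5919) x3=(-2.0378, 1.3496, -1.0638)
step 14: x0=(1.7406, 0.8336, 1.8979) x1=(0.0783, -1.6656, 0.8213) x2=(0.0069, 0.4669, 1.6063) x3=(-2.0600, 1.3443, -1.0586)
step 15: x0=(1.7223, 0.8467, 1.9063) x1=(0.0759, -1.6484, 0.8425) x2=(-0.0078, 0.4883, 1.6206) x3=(-2.0822, 1.3391, -1.0535)
step 16: x0=(1.7037, 0.8598, 1.9148) x1=(0.0735, -1.6312, 0.8638) x2=(-0.0223, 0.5097, 1.6349) x3=(-2.1044, 1.3338, -1.0483)
step 17: x0=(1.6848, 0.8730, 1.9233) x1=(0.0710, -1.6139, 0.8851) x2=(-0.0366, 0.5310, 1.6491) x3=(-2.1266, 1.3286, -1.0432)
step 18: x0=(1.6656, 0.8862, 1.9318) x1=(0.0685, -1.5966, 0.9065) x2=(-0.0508, 0.5523, 1.6633) x3=(-2.1489, 1.3234, -1.0380)
step 19: x0=(1.6462, 0.8994, 1.9404) x1=(0.0660, -1.5792, 0.9279) x2=(-0.0647, 0.5735, 1.6774) x3=(-2.1711, 1.3182, -1.0328)
step 20: x0=(1.6265, 0.9126, 1.9489) x1=(0.0635, -1.5618, 0.9494) x2=(-0.0785, 0.5946, 1.6914) x3=(-2.1934, 1.3130, -1.0276)
step 21: x0=(1.6065, 0.9258, 1.9575) x1=(0.0609, -1.5443, 0.9709) x2=(-0.0921, 0.6156, 1.7054) x3=(-2.2157, 1.3078, -1.0224)
step 22: x0=(1.5862, 0.9391, 1.9660) x1=(0.0583, -1.5267, 0.9925) x2=(-0.1054, 0.6366, 1.7194) x3=(-2.2380, 1.3027, -1.0172)
step 23: x0=(1.5656, 0.9524, 1.9746) x1=(0.0557, -1.5092, 1.0141) x2=(-0.1186, 0.6574, 1.7333) x3=(-2.2603, 1.2976, -1.0120)
step 24: x0=(1.5447, 0.9657, 1.9832) x1=(0.0530, -1.4915, 1.0357) x2=(-0.1316, 0.6782, 1.7471) x3=(-2.2826, 1.2924, -1.0068)
step 25: x0=(1.5235, 0.9791, 1.9918) x1=(0.0503, -1.4739, 1.0575) x2=(-0.1444, 0.6990, 1.7609) x3=(-2.3049, 1.2874, -1.0016)
step 26: x0=(1.5020, 0.9925, 2.0005) x1=(0.0476, -1.4561, 1.0792) x2=(-0.1569, 0.7196, 1.7747) x3=(-2.3273, 1.2823, -0.9964)
step 27: x0=(1.4802, 1.0059, 2.0091) x1=(0.0448, -1.4384, 1.1010) x2=(-0.1693, 0.7402, 1.7884) x3=(-2.3496, 1.2772, -0.9911)
step 28: x0=(1.4581, 1.0194, 2.0178) x1=(0.0420, -1.4205, 1.1229) x2=(-0.1814, 0.7607, 1.8020) x3=(-2.3720, 1.2722, -0.9859)
step 29: x0=(1.4356, 1.0330, 2.0265) x1=(0.0392, -1.4027, 1.1448) x2=(-0.1933, 0.7811, 1.8156) x3=(-2.3943, 1.2672, -0.9807)
step 30: x0=(1.4128, 1.0466, 2.0352) x1=(0.0363, -1.3848, 1.1667) x2=(-0.2050, 0.8015, 1.8291) x3=(-2.4167, 1.2622, -0.9754)
step 31: x0=(1.3897, 1.0602, 2.0439) x1=(0.0334, -1.3668, 1.1887) x2=(-0.2165, 0.8217, 1.8426) x3=(-2.4391, 1.2572, -0.9702)
step 32: x0=(1.3662, 1.0739, 2.0527) x1=(0.0305, -1.3489, 1.2107) x2=(-0.2277, 0.8419, 1.8561) x3=(-2.4615, 1.2523, -0.9649)
step 33: x0=(1.3424, 1.0876, 2.0614) x1=(0.0275, -1.3308, 1.2328) x2=(-0.2387, 0.8620, 1.8695) x3=(-2.4840, 1.2474, -0.9597)
step 34: x0=(1.3181, 1.1014, 2.0702) x1=(0.0245, -1.3128, 1.2549) x2=(-0.2494, 0.8821, 1.8829) x3=(-2.5064, 1.2424, -0.9544)
step 35: x0=(1.2936, 1.1153, 2.0790) x1=(0.0214, -1.2947, 1.2770) x2=(-0.2599, 0.9020, 1.8962) x3=(-2.5289, 1.2376, -0.9492)
step 36: x0=(1.2686, 1.1292, 2.0879) x1=(0.0183, -1.2765, 1.2992) x2=(-0.2702, 0.9219, 1.9095) x3=(-2.5513, 1.2327, -0.9439)
step 37: x0=(1.2432, 1.1432, 2.0967) x1=(0.0152, -1.2584, 1.3214) x2=(-0.2801, 0.9416, 1.9227) x3=(-2.5738, 1.2278, -0.9387)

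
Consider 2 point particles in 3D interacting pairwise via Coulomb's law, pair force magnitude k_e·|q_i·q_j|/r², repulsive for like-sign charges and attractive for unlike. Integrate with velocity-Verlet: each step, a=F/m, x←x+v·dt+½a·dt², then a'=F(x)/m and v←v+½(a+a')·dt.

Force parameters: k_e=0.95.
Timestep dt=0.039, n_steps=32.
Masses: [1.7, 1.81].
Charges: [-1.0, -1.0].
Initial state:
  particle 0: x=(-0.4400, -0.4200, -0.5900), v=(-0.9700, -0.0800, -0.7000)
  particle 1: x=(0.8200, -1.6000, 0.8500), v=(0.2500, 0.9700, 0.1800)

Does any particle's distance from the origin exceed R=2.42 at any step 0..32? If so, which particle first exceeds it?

no

step 0: x0=(-0.4400, -0.4200, -0.5900) x1=(0.8200, -1.6000, 0.8500)
step 1: x0=(-0.4779, -0.4231, -0.6174) x1=(0.8298, -1.5622, 0.8571)
step 2: x0=(-0.5158, -0.4261, -0.6448) x1=(0.8397, -1.5245, 0.8642)
step 3: x0=(-0.5539, -0.4290, -0.6724) x1=(0.8496, -1.4869, 0.8715)
step 4: x0=(-0.5921, -0.4318, -0.7000) x1=(0.8597, -1.4493, 0.8789)
step 5: x0=(-0.6303, -0.4346, -0.7278) x1=(0.8699, -1.4118, 0.8863)
step 6: x0=(-0.6687, -0.4373, -0.7557) x1=(0.8801, -1.3743, 0.8939)
step 7: x0=(-0.7071, -0.4400, -0.7836) x1=(0.8904, -1.3369, 0.9015)
step 8: x0=(-0.7456, -0.4426, -0.8117) x1=(0.9008, -1.2995, 0.9093)
step 9: x0=(-0.7842, -0.4452, -0.8398) x1=(0.9113, -1.2622, 0.9171)
step 10: x0=(-0.8229, -0.4477, -0.8681) x1=(0.9218, -1.2250, 0.9250)
step 11: x0=(-0.8617, -0.4502, -0.8964) x1=(0.9325, -1.1877, 0.9329)
step 12: x0=(-0.9005, -0.4527, -0.9248) x1=(0.9432, -1.1505, 0.9410)
step 13: x0=(-0.9395, -0.4551, -0.9533) x1=(0.9540, -1.1133, 0.9491)
step 14: x0=(-0.9785, -0.4575, -0.9818) x1=(0.9648, -1.0761, 0.9573)
step 15: x0=(-1.0176, -0.4599, -1.0104) x1=(0.9757, -1.0390, 0.9656)
step 16: x0=(-1.0567, -0.4623, -1.0391) x1=(0.9867, -1.0019, 0.9739)
step 17: x0=(-1.0959, -0.4646, -1.0679) x1=(0.9978, -0.9648, 0.9823)
step 18: x0=(-1.1352, -0.4670, -1.0967) x1=(1.0089, -0.9277, 0.9908)
step 19: x0=(-1.1746, -0.4693, -1.1256) x1=(1.0201, -0.8906, 0.9993)
step 20: x0=(-1.2140, -0.4716, -1.1546) x1=(1.0313, -0.8536, 1.0079)
step 21: x0=(-1.2535, -0.4739, -1.1836) x1=(1.0426, -0.8165, 1.0165)
step 22: x0=(-1.2930, -0.4762, -1.2127) x1=(1.0540, -0.7795, 1.0252)
step 23: x0=(-1.3326, -0.4784, -1.2418) x1=(1.0654, -0.7424, 1.0339)
step 24: x0=(-1.3723, -0.4807, -1.2710) x1=(1.0769, -0.7054, 1.0427)
step 25: x0=(-1.4120, -0.4830, -1.3003) x1=(1.0884, -0.6684, 1.0516)
step 26: x0=(-1.4518, -0.4852, -1.3295) x1=(1.1000, -0.6313, 1.0604)
step 27: x0=(-1.4916, -0.4875, -1.3589) x1=(1.1116, -0.5943, 1.0694)
step 28: x0=(-1.5314, -0.4897, -1.3882) x1=(1.1232, -0.5573, 1.0783)
step 29: x0=(-1.5713, -0.4920, -1.4177) x1=(1.1349, -0.5203, 1.0874)
step 30: x0=(-1.6113, -0.4943, -1.4471) x1=(1.1467, -0.4833, 1.0964)
step 31: x0=(-1.6513, -0.4965, -1.4766) x1=(1.1585, -0.4462, 1.1055)
step 32: x0=(-1.6913, -0.4988, -1.5062) x1=(1.1703, -0.4092, 1.1146)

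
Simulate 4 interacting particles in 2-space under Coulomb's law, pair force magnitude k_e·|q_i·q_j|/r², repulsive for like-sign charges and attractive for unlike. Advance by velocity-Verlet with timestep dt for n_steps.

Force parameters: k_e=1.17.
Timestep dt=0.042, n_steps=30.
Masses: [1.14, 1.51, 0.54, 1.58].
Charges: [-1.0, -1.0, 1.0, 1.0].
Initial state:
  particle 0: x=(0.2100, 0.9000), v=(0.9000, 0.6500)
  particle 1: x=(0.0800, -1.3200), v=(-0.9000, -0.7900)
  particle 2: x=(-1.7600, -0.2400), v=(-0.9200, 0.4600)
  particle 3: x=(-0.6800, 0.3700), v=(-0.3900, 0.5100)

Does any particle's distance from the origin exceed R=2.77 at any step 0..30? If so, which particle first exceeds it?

step 0: x0=(0.2100, 0.9000) x1=(0.0800, -1.3200) x2=(-1.7600, -0.2400) x3=(-0.6800, 0.3700)
step 1: x0=(0.2469, 0.9270) x1=(0.0420, -1.3531) x2=(-1.7990, -0.2213) x3=(-0.6954, 0.3918)
step 2: x0=(0.2823, 0.9533) x1=(0.0035, -1.3859) x2=(-1.8389, -0.2039) x3=(-0.7090, 0.4141)
step 3: x0=(0.3161, 0.9792) x1=(-0.0353, -1.4184) x2=(-1.8795, -0.1877) x3=(-0.7209, 0.4371)
step 4: x0=(0.3486, 1.0047) x1=(-0.0745, -1.4508) x2=(-1.9208, -0.1727) x3=(-0.7311, 0.4605)
step 5: x0=(0.3798, 1.0297) x1=(-0.1141, -1.4828) x2=(-1.9629, -0.1588) x3=(-0.7398, 0.4843)
step 6: x0=(0.4097, 1.0544) x1=(-0.1541, -1.5146) x2=(-2.0057, -0.1460) x3=(-0.7470, 0.5086)
step 7: x0=(0.4385, 1.0787) x1=(-0.1944, -1.5462) x2=(-2.0491, -0.1344) x3=(-0.7529, 0.5332)
step 8: x0=(0.4661, 1.1028) x1=(-0.2350, -1.5775) x2=(-2.0930, -0.1237) x3=(-0.7575, 0.5581)
step 9: x0=(0.4927, 1.1266) x1=(-0.2759, -1.6085) x2=(-2.1375, -0.1140) x3=(-0.7608, 0.5833)
step 10: x0=(0.5183, 1.1501) x1=(-0.3171, -1.6393) x2=(-2.1826, -0.1053) x3=(-0.7629, 0.6088)
step 11: x0=(0.5429, 1.1733) x1=(-0.3586, -1.6699) x2=(-2.2280, -0.0975) x3=(-0.7639, 0.6346)
step 12: x0=(0.5665, 1.1964) x1=(-0.4003, -1.7001) x2=(-2.2739, -0.0906) x3=(-0.7638, 0.6605)
step 13: x0=(0.5892, 1.2192) x1=(-0.4423, -1.7302) x2=(-2.3202, -0.0846) x3=(-0.7627, 0.6867)
step 14: x0=(0.6110, 1.2418) x1=(-0.4846, -1.7600) x2=(-2.3668, -0.0793) x3=(-0.7605, 0.7131)
step 15: x0=(0.6319, 1.2642) x1=(-0.5270, -1.7896) x2=(-2.4136, -0.0748) x3=(-0.7575, 0.7397)
step 16: x0=(0.6520, 1.2864) x1=(-0.5697, -1.8189) x2=(-2.4608, -0.0711) x3=(-0.7535, 0.7665)
step 17: x0=(0.6713, 1.3084) x1=(-0.6126, -1.8480) x2=(-2.5081, -0.0681) x3=(-0.7486, 0.7934)
step 18: x0=(0.6897, 1.3302) x1=(-0.6557, -1.8769) x2=(-2.5557, -0.0658) x3=(-0.7429, 0.8205)
step 19: x0=(0.7073, 1.3518) x1=(-0.6990, -1.9056) x2=(-2.6034, -0.0641) x3=(-0.7363, 0.8477)
step 20: x0=(0.7240, 1.3733) x1=(-0.7425, -1.9340) x2=(-2.6512, -0.0632) x3=(-0.7290, 0.8751)
step 21: x0=(0.7400, 1.3946) x1=(-0.7862, -1.9623) x2=(-2.6992, -0.0628) x3=(-0.7208, 0.9026)
step 22: x0=(0.7552, 1.4157) x1=(-0.8300, -1.9903) x2=(-2.7472, -0.0631) x3=(-0.7119, 0.9303)
step 23: x0=(0.7697, 1.4366) x1=(-0.8740, -2.0181) x2=(-2.7953, -0.0639) x3=(-0.7023, 0.9581)
step 24: x0=(0.7833, 1.4574) x1=(-0.9182, -2.0458) x2=(-2.8434, -0.0653) x3=(-0.6919, 0.9860)
step 25: x0=(0.7962, 1.4780) x1=(-0.9625, -2.0732) x2=(-2.8916, -0.0673) x3=(-0.6809, 1.0140)
step 26: x0=(0.8083, 1.4985) x1=(-1.0069, -2.1005) x2=(-2.9397, -0.0698) x3=(-0.6691, 1.0422)
step 27: x0=(0.8196, 1.5187) x1=(-1.0515, -2.1275) x2=(-2.9879, -0.0729) x3=(-0.6566, 1.0705)
step 28: x0=(0.8302, 1.5388) x1=(-1.0963, -2.1544) x2=(-3.0360, -0.0764) x3=(-0.6435, 1.0989)
step 29: x0=(0.8400, 1.5588) x1=(-1.1412, -2.1811) x2=(-3.0841, -0.0805) x3=(-0.6296, 1.1274)
step 30: x0=(0.8489, 1.5786) x1=(-1.1862, -2.2076) x2=(-3.1321, -0.0850) x3=(-0.6151, 1.1560)

yes, particle 2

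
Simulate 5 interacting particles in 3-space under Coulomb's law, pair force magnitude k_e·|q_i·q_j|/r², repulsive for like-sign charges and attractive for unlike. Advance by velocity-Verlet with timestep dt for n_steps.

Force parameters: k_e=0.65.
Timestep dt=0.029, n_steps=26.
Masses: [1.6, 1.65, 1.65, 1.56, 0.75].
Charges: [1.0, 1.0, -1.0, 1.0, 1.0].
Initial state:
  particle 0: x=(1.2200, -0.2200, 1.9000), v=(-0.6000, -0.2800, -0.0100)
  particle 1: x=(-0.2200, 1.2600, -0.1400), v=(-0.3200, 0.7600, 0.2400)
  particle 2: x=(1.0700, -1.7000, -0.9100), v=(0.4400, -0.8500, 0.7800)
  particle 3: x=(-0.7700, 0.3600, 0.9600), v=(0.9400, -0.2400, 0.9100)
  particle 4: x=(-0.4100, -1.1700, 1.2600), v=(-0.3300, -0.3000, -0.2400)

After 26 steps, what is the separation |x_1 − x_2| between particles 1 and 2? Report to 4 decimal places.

4.5809

step 0: x0=(1.2200, -0.2200, 1.9000) x1=(-0.2200, 1.2600, -0.1400) x2=(1.0700, -1.7000, -0.9100) x3=(-0.7700, 0.3600, 0.9600) x4=(-0.4100, -1.1700, 1.2600)
step 1: x0=(1.2027, -0.2281, 1.8997) x1=(-0.2293, 1.2821, -0.1331) x2=(1.0827, -1.7246, -0.8873) x3=(-0.7428, 0.3531, 0.9864) x4=(-0.4196, -1.1789, 1.2530)
step 2: x0=(1.1855, -0.2363, 1.8995) x1=(-0.2385, 1.3043, -0.1264) x2=(1.0954, -1.7492, -0.8646) x3=(-0.7157, 0.3462, 1.0129) x4=(-0.4292, -1.1883, 1.2460)
step 3: x0=(1.1685, -0.2444, 1.8994) x1=(-0.2477, 1.3266, -0.1198) x2=(1.1080, -1.7736, -0.8417) x3=(-0.6888, 0.3393, 1.0393) x4=(-0.4389, -1.1982, 1.2389)
step 4: x0=(1.1516, -0.2526, 1.8993) x1=(-0.2568, 1.3491, -0.1134) x2=(1.1206, -1.7980, -0.8188) x3=(-0.6619, 0.3325, 1.0659) x4=(-0.4486, -1.2085, 1.2318)
step 5: x0=(1.1349, -0.2608, 1.8992) x1=(-0.2659, 1.3716, -0.1071) x2=(1.1331, -1.8224, -0.7958) x3=(-0.6352, 0.3258, 1.0924) x4=(-0.4584, -1.2194, 1.2245)
step 6: x0=(1.1183, -0.2690, 1.8993) x1=(-0.2750, 1.3943, -0.1010) x2=(1.1456, -1.8466, -0.7727) x3=(-0.6086, 0.3191, 1.1190) x4=(-0.4682, -1.2307, 1.2172)
step 7: x0=(1.1020, -0.2772, 1.8993) x1=(-0.2841, 1.4171, -0.0950) x2=(1.1580, -1.8708, -0.7495) x3=(-0.5820, 0.3125, 1.1456) x4=(-0.4781, -1.2425, 1.2098)
step 8: x0=(1.0857, -0.2855, 1.8995) x1=(-0.2932, 1.4399, -0.0891) x2=(1.1704, -1.8950, -0.7262) x3=(-0.5556, 0.3060, 1.1723) x4=(-0.4881, -1.2548, 1.2024)
step 9: x0=(1.0697, -0.2938, 1.8997) x1=(-0.3022, 1.4629, -0.0833) x2=(1.1827, -1.9190, -0.7028) x3=(-0.5292, 0.2995, 1.1989) x4=(-0.4981, -1.2676, 1.1948)
step 10: x0=(1.0538, -0.3021, 1.9000) x1=(-0.3113, 1.4860, -0.0777) x2=(1.1949, -1.9430, -0.6794) x3=(-0.5030, 0.2931, 1.2256) x4=(-0.5083, -1.2808, 1.1871)
step 11: x0=(1.0381, -0.3105, 1.9003) x1=(-0.3203, 1.5092, -0.0722) x2=(1.2071, -1.9669, -0.6559) x3=(-0.4768, 0.2869, 1.2524) x4=(-0.5185, -1.2946, 1.1793)
step 12: x0=(1.0226, -0.3189, 1.9007) x1=(-0.3293, 1.5325, -0.0668) x2=(1.2192, -1.9908, -0.6322) x3=(-0.4508, 0.2806, 1.2791) x4=(-0.5288, -1.3088, 1.1713)
step 13: x0=(1.0073, -0.3273, 1.9012) x1=(-0.3384, 1.5559, -0.0616) x2=(1.2313, -2.0145, -0.6085) x3=(-0.4248, 0.2745, 1.3059) x4=(-0.5391, -1.3236, 1.1633)
step 14: x0=(0.9922, -0.3358, 1.9017) x1=(-0.3474, 1.5794, -0.0564) x2=(1.2433, -2.0382, -0.5847) x3=(-0.3989, 0.2685, 1.3327) x4=(-0.5496, -1.3387, 1.1551)
step 15: x0=(0.9772, -0.3443, 1.9023) x1=(-0.3564, 1.6030, -0.0513) x2=(1.2553, -2.0618, -0.5609) x3=(-0.3731, 0.2626, 1.3595) x4=(-0.5602, -1.3544, 1.1467)
step 16: x0=(0.9625, -0.3529, 1.9030) x1=(-0.3655, 1.6267, -0.0464) x2=(1.2672, -2.0854, -0.5369) x3=(-0.3474, 0.2567, 1.3864) x4=(-0.5709, -1.3705, 1.1382)
step 17: x0=(0.9480, -0.3615, 1.9038) x1=(-0.3745, 1.6505, -0.0415) x2=(1.2790, -2.1089, -0.5129) x3=(-0.3217, 0.2510, 1.4132) x4=(-0.5817, -1.3870, 1.1295)
step 18: x0=(0.9337, -0.3702, 1.9046) x1=(-0.3836, 1.6744, -0.0367) x2=(1.2908, -2.1323, -0.4888) x3=(-0.2962, 0.2454, 1.4401) x4=(-0.5926, -1.4040, 1.1207)
step 19: x0=(0.9196, -0.3790, 1.9055) x1=(-0.3926, 1.6983, -0.0320) x2=(1.3025, -2.1556, -0.4646) x3=(-0.2708, 0.2398, 1.4670) x4=(-0.6036, -1.4214, 1.1117)
step 20: x0=(0.9058, -0.3878, 1.9065) x1=(-0.4017, 1.7224, -0.0275) x2=(1.3142, -2.1789, -0.4404) x3=(-0.2455, 0.2344, 1.4939) x4=(-0.6147, -1.4393, 1.1026)
step 21: x0=(0.8922, -0.3968, 1.9076) x1=(-0.4108, 1.7465, -0.0229) x2=(1.3257, -2.2021, -0.4160) x3=(-0.2203, 0.2292, 1.5208) x4=(-0.6259, -1.4575, 1.0933)
step 22: x0=(0.8788, -0.4058, 1.9087) x1=(-0.4199, 1.7707, -0.0185) x2=(1.3373, -2.2252, -0.3916) x3=(-0.1952, 0.2240, 1.5477) x4=(-0.6372, -1.4762, 1.0838)
step 23: x0=(0.8657, -0.4149, 1.9099) x1=(-0.4290, 1.7950, -0.0142) x2=(1.3487, -2.2483, -0.3671) x3=(-0.1703, 0.2190, 1.5746) x4=(-0.6486, -1.4952, 1.0741)
step 24: x0=(0.8528, -0.4242, 1.9112) x1=(-0.4381, 1.8194, -0.0099) x2=(1.3601, -2.2712, -0.3426) x3=(-0.1455, 0.2141, 1.6015) x4=(-0.6601, -1.5146, 1.0643)
step 25: x0=(0.8402, -0.4335, 1.9126) x1=(-0.4472, 1.8438, -0.0057) x2=(1.3715, -2.2941, -0.3179) x3=(-0.1208, 0.2093, 1.6285) x4=(-0.6718, -1.5344, 1.0543)
step 26: x0=(0.8279, -0.4430, 1.9141) x1=(-0.4564, 1.8684, -0.0016) x2=(1.3828, -2.3170, -0.2932) x3=(-0.0963, 0.2047, 1.6554) x4=(-0.6835, -1.5545, 1.0441)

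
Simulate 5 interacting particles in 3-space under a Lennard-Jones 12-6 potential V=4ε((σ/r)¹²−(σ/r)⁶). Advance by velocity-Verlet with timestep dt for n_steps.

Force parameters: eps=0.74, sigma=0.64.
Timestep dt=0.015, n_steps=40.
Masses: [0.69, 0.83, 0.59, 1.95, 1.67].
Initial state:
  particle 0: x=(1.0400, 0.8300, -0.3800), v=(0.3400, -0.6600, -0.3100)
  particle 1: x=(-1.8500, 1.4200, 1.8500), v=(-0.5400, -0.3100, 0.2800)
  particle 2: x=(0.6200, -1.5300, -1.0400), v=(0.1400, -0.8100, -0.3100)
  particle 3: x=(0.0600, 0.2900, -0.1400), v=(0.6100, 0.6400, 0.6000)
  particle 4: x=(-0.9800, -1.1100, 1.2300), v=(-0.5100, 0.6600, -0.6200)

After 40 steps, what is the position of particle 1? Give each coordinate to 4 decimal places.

(-2.1738, 1.2337, 2.0178)

step 0: x0=(1.0400, 0.8300, -0.3800) x1=(-1.8500, 1.4200, 1.8500) x2=(0.6200, -1.5300, -1.0400) x3=(0.0600, 0.2900, -0.1400) x4=(-0.9800, -1.1100, 1.2300)
step 1: x0=(1.0450, 0.8201, -0.3846) x1=(-1.8581, 1.4153, 1.8542) x2=(0.6221, -1.5421, -1.0446) x3=(0.0692, 0.2996, -0.1310) x4=(-0.9876, -1.1001, 1.2207)
step 2: x0=(1.0499, 0.8101, -0.3892) x1=(-1.8662, 1.4107, 1.8584) x2=(0.6242, -1.5543, -1.0493) x3=(0.0784, 0.3092, -0.1220) x4=(-0.9953, -1.0902, 1.2114)
step 3: x0=(1.0547, 0.8000, -0.3938) x1=(-1.8743, 1.4060, 1.8626) x2=(0.6263, -1.5664, -1.0539) x3=(0.0877, 0.3189, -0.1131) x4=(-1.0029, -1.0803, 1.2021)
step 4: x0=(1.0593, 0.7898, -0.3983) x1=(-1.8824, 1.4014, 1.8668) x2=(0.6284, -1.5786, -1.0586) x3=(0.0970, 0.3286, -0.1041) x4=(-1.0106, -1.0704, 1.1928)
step 5: x0=(1.0638, 0.7796, -0.4028) x1=(-1.8905, 1.3967, 1.8710) x2=(0.6305, -1.5907, -1.0632) x3=(0.1064, 0.3383, -0.0952) x4=(-1.0182, -1.0605, 1.1835)
step 6: x0=(1.0681, 0.7693, -0.4072) x1=(-1.8986, 1.3921, 1.8752) x2=(0.6326, -1.6029, -1.0679) x3=(0.1158, 0.3480, -0.0862) x4=(-1.0259, -1.0506, 1.1742)
step 7: x0=(1.0722, 0.7589, -0.4116) x1=(-1.9067, 1.3874, 1.8794) x2=(0.6347, -1.6150, -1.0725) x3=(0.1253, 0.3578, -0.0773) x4=(-1.0335, -1.0407, 1.1649)
step 8: x0=(1.0761, 0.7484, -0.4159) x1=(-1.9148, 1.3828, 1.8836) x2=(0.6368, -1.6271, -1.0772) x3=(0.1348, 0.3676, -0.0685) x4=(-1.0412, -1.0308, 1.1556)
step 9: x0=(1.0799, 0.7379, -0.4201) x1=(-1.9229, 1.3781, 1.8878) x2=(0.6389, -1.6392, -1.0818) x3=(0.1445, 0.3774, -0.0596) x4=(-1.0488, -1.0209, 1.1463)
step 10: x0=(1.0834, 0.7273, -0.4242) x1=(-1.9310, 1.3735, 1.8920) x2=(0.6410, -1.6514, -1.0864) x3=(0.1542, 0.3873, -0.0508) x4=(-1.0565, -1.0110, 1.1370)
step 11: x0=(1.0867, 0.7166, -0.4283) x1=(-1.9391, 1.3688, 1.8962) x2=(0.6431, -1.6635, -1.0911) x3=(0.1640, 0.3971, -0.0420) x4=(-1.0641, -1.0011, 1.1277)
step 12: x0=(1.0898, 0.7058, -0.4322) x1=(-1.9472, 1.3642, 1.9004) x2=(0.6452, -1.6756, -1.0957) x3=(0.1738, 0.4070, -0.0333) x4=(-1.0718, -0.9912, 1.1184)
step 13: x0=(1.0927, 0.6949, -0.4361) x1=(-1.9553, 1.3595, 1.9046) x2=(0.6473, -1.6877, -1.1003) x3=(0.1837, 0.4170, -0.0245) x4=(-1.0794, -0.9813, 1.1091)
step 14: x0=(1.0953, 0.6840, -0.4399) x1=(-1.9634, 1.3549, 1.9088) x2=(0.6494, -1.6999, -1.1050) x3=(0.1938, 0.4269, -0.0158) x4=(-1.0871, -0.9713, 1.0998)
step 15: x0=(1.0977, 0.6730, -0.4435) x1=(-1.9715, 1.3502, 1.9130) x2=(0.6514, -1.7120, -1.1096) x3=(0.2039, 0.4369, -0.0072) x4=(-1.0947, -0.9614, 1.0904)
step 16: x0=(1.0998, 0.6619, -0.4470) x1=(-1.9796, 1.3456, 1.9172) x2=(0.6535, -1.7241, -1.1142) x3=(0.2141, 0.4469, 0.0014) x4=(-1.1024, -0.9515, 1.0811)
step 17: x0=(1.1016, 0.6508, -0.4504) x1=(-1.9877, 1.3409, 1.9214) x2=(0.6556, -1.7362, -1.1189) x3=(0.2244, 0.4569, 0.0099) x4=(-1.1100, -0.9416, 1.0718)
step 18: x0=(1.1032, 0.6396, -0.4536) x1=(-1.9958, 1.3362, 1.9256) x2=(0.6577, -1.7483, -1.1235) x3=(0.2348, 0.4670, 0.0184) x4=(-1.1176, -0.9317, 1.0625)
step 19: x0=(1.1044, 0.6283, -0.4567) x1=(-2.0039, 1.3316, 1.9298) x2=(0.6598, -1.7604, -1.1281) x3=(0.2453, 0.4770, 0.0269) x4=(-1.1253, -0.9218, 1.0532)
step 20: x0=(1.1054, 0.6170, -0.4596) x1=(-2.0120, 1.3269, 1.9340) x2=(0.6619, -1.7726, -1.1328) x3=(0.2559, 0.4871, 0.0353) x4=(-1.1329, -0.9119, 1.0439)
step 21: x0=(1.1060, 0.6057, -0.4623) x1=(-2.0200, 1.3223, 1.9382) x2=(0.6640, -1.7847, -1.1374) x3=(0.2666, 0.4972, 0.0436) x4=(-1.1406, -0.9020, 1.0346)
step 22: x0=(1.1064, 0.5943, -0.4648) x1=(-2.0281, 1.3176, 1.9423) x2=(0.6661, -1.7968, -1.1420) x3=(0.2774, 0.5073, 0.0518) x4=(-1.1482, -0.8921, 1.0253)
step 23: x0=(1.1064, 0.5828, -0.4671) x1=(-2.0362, 1.3130, 1.9465) x2=(0.6682, -1.8089, -1.1467) x3=(0.2884, 0.5174, 0.0600) x4=(-1.1558, -0.8821, 1.0160)
step 24: x0=(1.1061, 0.5714, -0.4692) x1=(-2.0443, 1.3083, 1.9507) x2=(0.6703, -1.8210, -1.1513) x3=(0.2994, 0.5276, 0.0681) x4=(-1.1635, -0.8722, 1.0067)
step 25: x0=(1.1054, 0.5599, -0.4711) x1=(-2.0524, 1.3036, 1.9549) x2=(0.6724, -1.8331, -1.1559) x3=(0.3106, 0.5377, 0.0761) x4=(-1.1711, -0.8623, 0.9974)
step 26: x0=(1.1044, 0.5484, -0.4727) x1=(-2.0605, 1.2990, 1.9591) x2=(0.6745, -1.8452, -1.1605) x3=(0.3219, 0.5478, 0.0841) x4=(-1.1788, -0.8524, 0.9881)
step 27: x0=(1.1030, 0.5369, -0.4741) x1=(-2.0686, 1.2943, 1.9633) x2=(0.6766, -1.8573, -1.1652) x3=(0.3334, 0.5580, 0.0919) x4=(-1.1864, -0.8425, 0.9788)
step 28: x0=(1.1013, 0.5254, -0.4752) x1=(-2.0767, 1.2897, 1.9675) x2=(0.6787, -1.8694, -1.1698) x3=(0.3449, 0.5681, 0.0997) x4=(-1.1940, -0.8326, 0.9694)
step 29: x0=(1.0992, 0.5139, -0.4761) x1=(-2.0848, 1.2850, 1.9717) x2=(0.6807, -1.8815, -1.1744) x3=(0.3566, 0.5783, 0.1073) x4=(-1.2017, -0.8227, 0.9601)
step 30: x0=(1.0967, 0.5025, -0.4766) x1=(-2.0929, 1.2803, 1.9759) x2=(0.6828, -1.8936, -1.1790) x3=(0.3684, 0.5884, 0.1149) x4=(-1.2093, -0.8127, 0.9508)
step 31: x0=(1.0938, 0.4911, -0.4769) x1=(-2.1010, 1.2757, 1.9801) x2=(0.6849, -1.9057, -1.1837) x3=(0.3804, 0.5985, 0.1223) x4=(-1.2170, -0.8028, 0.9415)
step 32: x0=(1.0906, 0.4798, -0.4768) x1=(-2.1091, 1.2710, 1.9843) x2=(0.6870, -1.9178, -1.1883) x3=(0.3925, 0.6086, 0.1297) x4=(-1.2246, -0.7929, 0.9322)
step 33: x0=(1.0870, 0.4685, -0.4764) x1=(-2.1172, 1.2663, 1.9885) x2=(0.6891, -1.9299, -1.1929) x3=(0.4047, 0.6186, 0.1369) x4=(-1.2322, -0.7830, 0.9229)
step 34: x0=(1.0830, 0.4573, -0.4757) x1=(-2.1253, 1.2617, 1.9927) x2=(0.6912, -1.9420, -1.1975) x3=(0.4170, 0.6286, 0.1440) x4=(-1.2399, -0.7731, 0.9136)
step 35: x0=(1.0786, 0.4462, -0.4746) x1=(-2.1333, 1.2570, 1.9969) x2=(0.6933, -1.9541, -1.2022) x3=(0.4295, 0.6386, 0.1509) x4=(-1.2475, -0.7631, 0.9043)
step 36: x0=(1.0739, 0.4353, -0.4731) x1=(-2.1414, 1.2523, 2.0011) x2=(0.6954, -1.9662, -1.2068) x3=(0.4422, 0.6486, 0.1578) x4=(-1.2551, -0.7532, 0.8950)
step 37: x0=(1.0687, 0.4244, -0.4712) x1=(-2.1495, 1.2477, 2.0052) x2=(0.6975, -1.9783, -1.2114) x3=(0.4549, 0.6585, 0.1645) x4=(-1.2628, -0.7433, 0.8856)
step 38: x0=(1.0632, 0.4137, -0.4690) x1=(-2.1576, 1.2430, 2.0094) x2=(0.6996, -1.9904, -1.2160) x3=(0.4678, 0.6683, 0.1710) x4=(-1.2704, -0.7334, 0.8763)
step 39: x0=(1.0573, 0.4032, -0.4663) x1=(-2.1657, 1.2383, 2.0136) x2=(0.7017, -2.0025, -1.2206) x3=(0.4808, 0.6781, 0.1775) x4=(-1.2781, -0.7235, 0.8670)
step 40: x0=(1.0510, 0.3928, -0.4632) x1=(-2.1738, 1.2337, 2.0178) x2=(0.7038, -2.0146, -1.2253) x3=(0.4940, 0.6879, 0.1837) x4=(-1.2857, -0.7135, 0.8577)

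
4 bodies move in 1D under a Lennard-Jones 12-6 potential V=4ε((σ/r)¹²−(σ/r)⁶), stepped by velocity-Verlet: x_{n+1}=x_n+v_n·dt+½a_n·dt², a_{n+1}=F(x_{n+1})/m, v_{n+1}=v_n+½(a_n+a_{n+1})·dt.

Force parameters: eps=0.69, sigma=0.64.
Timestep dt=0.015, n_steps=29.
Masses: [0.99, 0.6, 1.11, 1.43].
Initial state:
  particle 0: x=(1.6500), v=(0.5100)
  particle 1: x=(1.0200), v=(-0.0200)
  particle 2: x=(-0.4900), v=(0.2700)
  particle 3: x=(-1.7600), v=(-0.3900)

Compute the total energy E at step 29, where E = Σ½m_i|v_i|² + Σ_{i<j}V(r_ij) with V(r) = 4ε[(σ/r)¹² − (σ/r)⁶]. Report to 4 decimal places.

0.4901

step 0: x0=(1.6500) x1=(1.0200) x2=(-0.4900) x3=(-1.7600)
step 1: x0=(1.6616) x1=(1.0132) x2=(-0.4860) x3=(-1.7658)
step 2: x0=(1.6777) x1=(0.9988) x2=(-0.4820) x3=(-1.7716)
step 3: x0=(1.6954) x1=(0.9819) x2=(-0.4780) x3=(-1.7774)
step 4: x0=(1.7133) x1=(0.9647) x2=(-0.4740) x3=(-1.7832)
step 5: x0=(1.7307) x1=(0.9482) x2=(-0.4700) x3=(-1.7889)
step 6: x0=(1.7475) x1=(0.9326) x2=(-0.4661) x3=(-1.7946)
step 7: x0=(1.7637) x1=(0.9179) x2=(-0.4622) x3=(-1.8002)
step 8: x0=(1.7794) x1=(0.9040) x2=(-0.4582) x3=(-1.8059)
step 9: x0=(1.7947) x1=(0.8908) x2=(-0.4543) x3=(-1.8115)
step 10: x0=(1.8096) x1=(0.8783) x2=(-0.4504) x3=(-1.8171)
step 11: x0=(1.8241) x1=(0.8662) x2=(-0.4464) x3=(-1.8227)
step 12: x0=(1.8383) x1=(0.8545) x2=(-0.4425) x3=(-1.8283)
step 13: x0=(1.8523) x1=(0.8432) x2=(-0.4385) x3=(-1.8338)
step 14: x0=(1.8661) x1=(0.8321) x2=(-0.4345) x3=(-1.8393)
step 15: x0=(1.8797) x1=(0.8213) x2=(-0.4305) x3=(-1.8448)
step 16: x0=(1.8932) x1=(0.8106) x2=(-0.4265) x3=(-1.8503)
step 17: x0=(1.9065) x1=(0.8001) x2=(-0.4225) x3=(-1.8558)
step 18: x0=(1.9196) x1=(0.7897) x2=(-0.4184) x3=(-1.8613)
step 19: x0=(1.9327) x1=(0.7793) x2=(-0.4142) x3=(-1.8667)
step 20: x0=(1.9457) x1=(0.7690) x2=(-0.4100) x3=(-1.8722)
step 21: x0=(1.9586) x1=(0.7586) x2=(-0.4058) x3=(-1.8776)
step 22: x0=(1.9715) x1=(0.7482) x2=(-0.4015) x3=(-1.8830)
step 23: x0=(1.9843) x1=(0.7378) x2=(-0.3971) x3=(-1.8884)
step 24: x0=(1.9970) x1=(0.7273) x2=(-0.3927) x3=(-1.8938)
step 25: x0=(2.0097) x1=(0.7167) x2=(-0.3882) x3=(-1.8992)
step 26: x0=(2.0223) x1=(0.7060) x2=(-0.3835) x3=(-1.9046)
step 27: x0=(2.0349) x1=(0.6951) x2=(-0.3788) x3=(-1.9100)
step 28: x0=(2.0475) x1=(0.6840) x2=(-0.3740) x3=(-1.9153)
step 29: x0=(2.0600) x1=(0.6728) x2=(-0.3690) x3=(-1.9207)
step 0 velocities: v0=(0.5100) v1=(-0.0200) v2=(0.2700) v3=(-0.3900)
step 0: KE=0.2781, PE=0.2377, E=0.5158
step 29 velocities: v0=(0.8352) v1=(-0.7600) v2=(0.3363) v3=(-0.3561)
step 29: KE=0.6720, PE=-0.1819, E=0.4901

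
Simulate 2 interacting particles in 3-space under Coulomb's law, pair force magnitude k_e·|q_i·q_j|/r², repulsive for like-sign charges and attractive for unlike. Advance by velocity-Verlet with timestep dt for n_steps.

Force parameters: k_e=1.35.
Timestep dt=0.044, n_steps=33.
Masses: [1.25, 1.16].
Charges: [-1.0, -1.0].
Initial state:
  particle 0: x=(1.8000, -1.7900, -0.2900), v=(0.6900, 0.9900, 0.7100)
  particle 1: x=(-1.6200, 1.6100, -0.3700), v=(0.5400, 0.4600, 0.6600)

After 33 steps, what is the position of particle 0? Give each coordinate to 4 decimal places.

step 0: x0=(1.8000, -1.7900, -0.2900) x1=(-1.6200, 1.6100, -0.3700)
step 1: x0=(1.8304, -1.7465, -0.2588) x1=(-1.5963, 1.6303, -0.3410)
step 2: x0=(1.8608, -1.7030, -0.2275) x1=(-1.5726, 1.6506, -0.3119)
step 3: x0=(1.8914, -1.6596, -0.1963) x1=(-1.5490, 1.6710, -0.2829)
step 4: x0=(1.9220, -1.6163, -0.1650) x1=(-1.5255, 1.6915, -0.2539)
step 5: x0=(1.9526, -1.5730, -0.1338) x1=(-1.5021, 1.7121, -0.2248)
step 6: x0=(1.9833, -1.5298, -0.1025) x1=(-1.4787, 1.7327, -0.1958)
step 7: x0=(2.0141, -1.4866, -0.0713) x1=(-1.4554, 1.7534, -0.1668)
step 8: x0=(2.0450, -1.4435, -0.0400) x1=(-1.4322, 1.7741, -0.1377)
step 9: x0=(2.0759, -1.4005, -0.0088) x1=(-1.4090, 1.7949, -0.1087)
step 10: x0=(2.1069, -1.3576, 0.0225) x1=(-1.3859, 1.8158, -0.0797)
step 11: x0=(2.1379, -1.3147, 0.0537) x1=(-1.3629, 1.8368, -0.0507)
step 12: x0=(2.1691, -1.2718, 0.0850) x1=(-1.3400, 1.8578, -0.0217)
step 13: x0=(2.2003, -1.2291, 0.1163) x1=(-1.3171, 1.8789, 0.0074)
step 14: x0=(2.2315, -1.1864, 0.1475) x1=(-1.2944, 1.9000, 0.0364)
step 15: x0=(2.2629, -1.1437, 0.1788) x1=(-1.2717, 1.9213, 0.0654)
step 16: x0=(2.2943, -1.1011, 0.2101) x1=(-1.2491, 1.9426, 0.0944)
step 17: x0=(2.3258, -1.0586, 0.2413) x1=(-1.2265, 1.9639, 0.1234)
step 18: x0=(2.3574, -1.0162, 0.2726) x1=(-1.2040, 1.9854, 0.1524)
step 19: x0=(2.3890, -0.9738, 0.3039) x1=(-1.1817, 2.0069, 0.1814)
step 20: x0=(2.4207, -0.9314, 0.3352) x1=(-1.1594, 2.0284, 0.2104)
step 21: x0=(2.4525, -0.8892, 0.3665) x1=(-1.1371, 2.0500, 0.2394)
step 22: x0=(2.4843, -0.8470, 0.3977) x1=(-1.1150, 2.0717, 0.2684)
step 23: x0=(2.5163, -0.8048, 0.4290) x1=(-1.0929, 2.0935, 0.2974)
step 24: x0=(2.5483, -0.7627, 0.4603) x1=(-1.0709, 2.1153, 0.3264)
step 25: x0=(2.5804, -0.7207, 0.4916) x1=(-1.0490, 2.1372, 0.3553)
step 26: x0=(2.6125, -0.6787, 0.5229) x1=(-1.0272, 2.1592, 0.3843)
step 27: x0=(2.6448, -0.6368, 0.5542) x1=(-1.0055, 2.1812, 0.4133)
step 28: x0=(2.6771, -0.5950, 0.5855) x1=(-0.9838, 2.2033, 0.4423)
step 29: x0=(2.7095, -0.5532, 0.6168) x1=(-0.9623, 2.2254, 0.4712)
step 30: x0=(2.7420, -0.5115, 0.6481) x1=(-0.9408, 2.2477, 0.5002)
step 31: x0=(2.7745, -0.4698, 0.6794) x1=(-0.9194, 2.2699, 0.5292)
step 32: x0=(2.8072, -0.4282, 0.7107) x1=(-0.8981, 2.2923, 0.5581)
step 33: x0=(2.8399, -0.3866, 0.7421) x1=(-0.8769, 2.3147, 0.5871)

(2.8399, -0.3866, 0.7421)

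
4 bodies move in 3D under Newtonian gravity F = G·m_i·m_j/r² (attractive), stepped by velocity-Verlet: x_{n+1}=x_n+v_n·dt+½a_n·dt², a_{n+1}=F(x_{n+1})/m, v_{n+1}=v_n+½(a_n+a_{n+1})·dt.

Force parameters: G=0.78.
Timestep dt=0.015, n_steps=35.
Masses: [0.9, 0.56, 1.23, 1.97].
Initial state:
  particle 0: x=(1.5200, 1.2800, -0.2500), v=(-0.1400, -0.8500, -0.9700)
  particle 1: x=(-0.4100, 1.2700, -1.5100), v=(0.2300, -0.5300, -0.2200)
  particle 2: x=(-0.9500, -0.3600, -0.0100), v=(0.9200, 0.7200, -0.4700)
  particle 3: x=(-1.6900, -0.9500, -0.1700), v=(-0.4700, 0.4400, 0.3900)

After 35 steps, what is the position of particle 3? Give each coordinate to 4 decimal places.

(-1.8397, -0.6513, 0.0338)

step 0: x0=(1.5200, 1.2800, -0.2500) x1=(-0.4100, 1.2700, -1.5100) x2=(-0.9500, -0.3600, -0.0100) x3=(-1.6900, -0.9500, -0.1700)
step 1: x0=(1.5179, 1.2672, -0.2646) x1=(-0.4066, 1.2620, -1.5133) x2=(-0.9363, -0.3493, -0.0171) x3=(-1.6970, -0.9433, -0.1641)
step 2: x0=(1.5157, 1.2544, -0.2791) x1=(-0.4031, 1.2540, -1.5165) x2=(-0.9229, -0.3388, -0.0242) x3=(-1.7037, -0.9365, -0.1582)
step 3: x0=(1.5135, 1.2416, -0.2937) x1=(-0.3997, 1.2459, -1.5196) x2=(-0.9098, -0.3285, -0.0315) x3=(-1.7103, -0.9295, -0.1523)
step 4: x0=(1.5112, 1.2288, -0.3083) x1=(-0.3962, 1.2377, -1.5227) x2=(-0.8969, -0.3184, -0.0387) x3=(-1.7167, -0.9224, -0.1464)
step 5: x0=(1.5088, 1.2159, -0.3228) x1=(-0.3928, 1.2295, -1.5257) x2=(-0.8842, -0.3084, -0.0461) x3=(-1.7229, -0.9151, -0.1404)
step 6: x0=(1.5064, 1.2030, -0.3374) x1=(-0.3894, 1.2212, -1.5286) x2=(-0.8718, -0.2986, -0.0534) x3=(-1.7289, -0.9077, -0.1345)
step 7: x0=(1.5039, 1.1901, -0.3520) x1=(-0.3859, 1.2128, -1.5315) x2=(-0.8596, -0.2889, -0.0608) x3=(-1.7348, -0.9002, -0.1285)
step 8: x0=(1.5014, 1.1771, -0.3666) x1=(-0.3825, 1.2044, -1.5343) x2=(-0.8477, -0.2794, -0.0683) x3=(-1.7405, -0.8926, -0.1225)
step 9: x0=(1.4988, 1.1642, -0.3812) x1=(-0.3791, 1.1959, -1.5371) x2=(-0.8359, -0.2701, -0.0758) x3=(-1.7460, -0.8848, -0.1165)
step 10: x0=(1.4962, 1.1512, -0.3959) x1=(-0.3757, 1.1874, -1.5397) x2=(-0.8244, -0.2609, -0.0833) x3=(-1.7514, -0.8770, -0.1105)
step 11: x0=(1.4935, 1.1381, -0.4105) x1=(-0.3722, 1.1788, -1.5423) x2=(-0.8131, -0.2518, -0.0908) x3=(-1.7566, -0.8690, -0.1046)
step 12: x0=(1.4907, 1.1251, -0.4251) x1=(-0.3688, 1.1701, -1.5448) x2=(-0.8020, -0.2428, -0.0984) x3=(-1.7617, -0.8609, -0.0986)
step 13: x0=(1.4878, 1.1120, -0.4397) x1=(-0.3654, 1.1614, -1.5473) x2=(-0.7911, -0.2339, -0.1059) x3=(-1.7666, -0.8527, -0.0926)
step 14: x0=(1.4849, 1.0989, -0.4544) x1=(-0.3620, 1.1525, -1.5496) x2=(-0.7804, -0.2252, -0.1135) x3=(-1.7713, -0.8444, -0.0867)
step 15: x0=(1.4820, 1.0857, -0.4690) x1=(-0.3586, 1.1437, -1.5519) x2=(-0.7698, -0.2166, -0.1211) x3=(-1.7759, -0.8360, -0.0807)
step 16: x0=(1.4789, 1.0726, -0.4836) x1=(-0.3552, 1.1347, -1.5542) x2=(-0.7595, -0.2080, -0.1287) x3=(-1.7804, -0.8275, -0.0748)
step 17: x0=(1.4759, 1.0594, -0.4983) x1=(-0.3518, 1.1257, -1.5563) x2=(-0.7494, -0.1996, -0.1363) x3=(-1.7847, -0.8190, -0.0689)
step 18: x0=(1.4727, 1.0462, -0.5129) x1=(-0.3484, 1.1167, -1.5583) x2=(-0.7394, -0.1912, -0.1440) x3=(-1.7888, -0.8103, -0.0630)
step 19: x0=(1.4694, 1.0329, -0.5276) x1=(-0.3450, 1.1075, -1.5603) x2=(-0.7296, -0.1830, -0.1516) x3=(-1.7929, -0.8016, -0.0571)
step 20: x0=(1.4661, 1.0196, -0.5423) x1=(-0.3416, 1.0983, -1.5622) x2=(-0.7199, -0.1748, -0.1592) x3=(-1.7967, -0.7927, -0.0512)
step 21: x0=(1.4628, 1.0063, -0.5569) x1=(-0.3382, 1.0890, -1.5640) x2=(-0.7105, -0.1667, -0.1669) x3=(-1.8005, -0.7838, -0.0453)
step 22: x0=(1.4593, 0.9930, -0.5716) x1=(-0.3348, 1.0797, -1.5658) x2=(-0.7012, -0.1587, -0.1745) x3=(-1.8041, -0.7748, -0.0395)
step 23: x0=(1.4558, 0.9797, -0.5862) x1=(-0.3314, 1.0703, -1.5674) x2=(-0.6920, -0.1508, -0.1822) x3=(-1.8076, -0.7657, -0.0337)
step 24: x0=(1.4522, 0.9663, -0.6009) x1=(-0.3280, 1.0608, -1.5690) x2=(-0.6830, -0.1429, -0.1898) x3=(-1.8109, -0.7566, -0.0279)
step 25: x0=(1.4485, 0.9529, -0.6156) x1=(-0.3246, 1.0512, -1.5704) x2=(-0.6742, -0.1351, -0.1975) x3=(-1.8142, -0.7473, -0.0222)
step 26: x0=(1.4448, 0.9394, -0.6303) x1=(-0.3212, 1.0416, -1.5718) x2=(-0.6655, -0.1273, -0.2051) x3=(-1.8173, -0.7380, -0.0164)
step 27: x0=(1.4410, 0.9260, -0.6449) x1=(-0.3178, 1.0319, -1.5731) x2=(-0.6569, -0.1197, -0.2128) x3=(-1.8202, -0.7287, -0.0107)
step 28: x0=(1.4371, 0.9125, -0.6596) x1=(-0.3144, 1.0221, -1.5743) x2=(-0.6485, -0.1121, -0.2204) x3=(-1.8231, -0.7192, -0.0051)
step 29: x0=(1.4331, 0.8990, -0.6743) x1=(-0.3111, 1.0123, -1.5754) x2=(-0.6402, -0.1045, -0.2281) x3=(-1.8258, -0.7097, 0.0006)
step 30: x0=(1.4291, 0.8854, -0.6889) x1=(-0.3077, 1.0024, -1.5764) x2=(-0.6321, -0.0970, -0.2357) x3=(-1.8284, -0.7001, 0.0062)
step 31: x0=(1.4249, 0.8719, -0.7036) x1=(-0.3043, 0.9924, -1.5773) x2=(-0.6241, -0.0895, -0.2433) x3=(-1.8309, -0.6905, 0.0118)
step 32: x0=(1.4207, 0.8583, -0.7183) x1=(-0.3009, 0.9823, -1.5781) x2=(-0.6162, -0.0821, -0.2510) x3=(-1.8333, -0.6808, 0.0174)
step 33: x0=(1.4164, 0.8446, -0.7329) x1=(-0.2975, 0.9722, -1.5788) x2=(-0.6085, -0.0748, -0.2586) x3=(-1.8355, -0.6710, 0.0229)
step 34: x0=(1.4120, 0.8310, -0.7476) x1=(-0.2941, 0.9620, -1.5794) x2=(-0.6008, -0.0674, -0.2662) x3=(-1.8376, -0.6612, 0.0284)
step 35: x0=(1.4076, 0.8173, -0.7623) x1=(-0.2907, 0.9517, -1.5799) x2=(-0.5933, -0.0602, -0.2738) x3=(-1.8397, -0.6513, 0.0338)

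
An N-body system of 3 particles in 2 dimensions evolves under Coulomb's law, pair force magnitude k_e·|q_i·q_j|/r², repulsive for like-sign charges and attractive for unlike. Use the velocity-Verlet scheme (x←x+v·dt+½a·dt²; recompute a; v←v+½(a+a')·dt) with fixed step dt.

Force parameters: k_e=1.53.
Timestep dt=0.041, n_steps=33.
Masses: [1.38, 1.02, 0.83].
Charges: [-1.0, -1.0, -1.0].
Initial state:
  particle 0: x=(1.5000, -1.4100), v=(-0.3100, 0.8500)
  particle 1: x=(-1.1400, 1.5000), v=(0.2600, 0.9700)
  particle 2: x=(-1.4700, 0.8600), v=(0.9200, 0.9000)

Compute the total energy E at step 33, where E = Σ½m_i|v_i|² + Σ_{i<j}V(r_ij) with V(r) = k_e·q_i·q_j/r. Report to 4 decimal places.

step 0: x0=(1.5000, -1.4100) x1=(-1.1400, 1.5000) x2=(-1.4700, 0.8600)
step 1: x0=(1.4874, -1.3752) x1=(-1.1283, 1.5420) x2=(-1.4337, 0.8943)
step 2: x0=(1.4750, -1.3406) x1=(-1.1146, 1.5886) x2=(-1.4002, 0.9233)
step 3: x0=(1.4627, -1.3062) x1=(-1.0991, 1.6397) x2=(-1.3692, 0.9470)
step 4: x0=(1.4507, -1.2720) x1=(-1.0820, 1.6951) x2=(-1.3405, 0.9656)
step 5: x0=(1.4388, -1.2380) x1=(-1.0637, 1.7547) x2=(-1.3136, 0.9795)
step 6: x0=(1.4272, -1.2041) x1=(-1.0443, 1.8180) x2=(-1.2884, 0.9891)
step 7: x0=(1.4157, -1.1704) x1=(-1.0240, 1.8847) x2=(-1.2645, 0.9949)
step 8: x0=(1.4044, -1.1369) x1=(-1.0031, 1.9544) x2=(-1.2418, 0.9973)
step 9: x0=(1.3934, -1.1037) x1=(-0.9817, 2.0267) x2=(-1.2201, 0.9968)
step 10: x0=(1.3825, -1.0706) x1=(-0.9598, 2.1014) x2=(-1.1992, 0.9938)
step 11: x0=(1.3719, -1.0377) x1=(-0.9376, 2.1781) x2=(-1.1791, 0.9886)
step 12: x0=(1.3614, -1.0050) x1=(-0.9152, 2.2566) x2=(-1.1596, 0.9815)
step 13: x0=(1.3512, -0.9726) x1=(-0.8926, 2.3367) x2=(-1.1407, 0.9728)
step 14: x0=(1.3411, -0.9403) x1=(-0.8698, 2.4182) x2=(-1.1223, 0.9627)
step 15: x0=(1.3313, -0.9083) x1=(-0.8469, 2.5010) x2=(-1.1044, 0.9514)
step 16: x0=(1.3217, -0.8765) x1=(-0.8240, 2.5850) x2=(-1.0869, 0.9391)
step 17: x0=(1.3124, -0.8449) x1=(-0.8010, 2.6699) x2=(-1.0700, 0.9258)
step 18: x0=(1.3032, -0.8135) x1=(-0.7779, 2.7558) x2=(-1.0534, 0.9118)
step 19: x0=(1.2943, -0.7823) x1=(-0.7548, 2.8426) x2=(-1.0373, 0.8971)
step 20: x0=(1.2856, -0.7514) x1=(-0.7317, 2.9301) x2=(-1.0216, 0.8819)
step 21: x0=(1.2772, -0.7207) x1=(-0.7085, 3.0183) x2=(-1.0063, 0.8662)
step 22: x0=(1.2690, -0.6902) x1=(-0.6854, 3.1072) x2=(-0.9915, 0.8500)
step 23: x0=(1.2611, -0.6600) x1=(-0.6622, 3.1966) x2=(-0.9770, 0.8335)
step 24: x0=(1.2534, -0.6300) x1=(-0.6391, 3.2867) x2=(-0.9630, 0.8166)
step 25: x0=(1.2460, -0.6002) x1=(-0.6160, 3.3772) x2=(-0.9494, 0.7995)
step 26: x0=(1.2388, -0.5706) x1=(-0.5928, 3.4683) x2=(-0.9363, 0.7823)
step 27: x0=(1.2320, -0.5413) x1=(-0.5697, 3.5598) x2=(-0.9236, 0.7648)
step 28: x0=(1.2254, -0.5123) x1=(-0.5466, 3.6517) x2=(-0.9114, 0.7472)
step 29: x0=(1.2191, -0.4834) x1=(-0.5235, 3.7441) x2=(-0.8997, 0.7295)
step 30: x0=(1.2132, -0.4549) x1=(-0.5004, 3.8368) x2=(-0.8885, 0.7117)
step 31: x0=(1.2075, -0.4265) x1=(-0.4773, 3.9299) x2=(-0.8777, 0.6939)
step 32: x0=(1.2022, -0.3984) x1=(-0.4543, 4.0233) x2=(-0.8675, 0.6761)
step 33: x0=(1.1972, -0.3705) x1=(-0.4312, 4.1171) x2=(-0.8578, 0.6582)
step 0 velocities: v0=(-0.3100, 0.8500) v1=(0.2600, 0.9700) v2=(0.9200, 0.9000)
step 0: KE=1.7666, PE=2.9235, E=4.6901
step 33 velocities: v0=(-0.1177, 0.6772) v1=(0.5620, 2.2905) v2=(0.2291, -0.4355)
step 33: KE=3.2632, PE=1.4253, E=4.6885

4.6885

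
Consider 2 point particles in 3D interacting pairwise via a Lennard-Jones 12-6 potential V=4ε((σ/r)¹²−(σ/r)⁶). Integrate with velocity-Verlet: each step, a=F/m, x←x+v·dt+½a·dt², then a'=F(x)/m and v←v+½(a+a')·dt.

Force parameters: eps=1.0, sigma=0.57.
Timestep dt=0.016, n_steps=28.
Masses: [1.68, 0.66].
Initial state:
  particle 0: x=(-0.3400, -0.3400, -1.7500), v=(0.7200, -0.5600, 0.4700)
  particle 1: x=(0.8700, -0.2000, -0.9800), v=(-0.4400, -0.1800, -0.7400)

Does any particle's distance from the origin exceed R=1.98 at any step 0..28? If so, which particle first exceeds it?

no

step 0: x0=(-0.3400, -0.3400, -1.7500) x1=(0.8700, -0.2000, -0.9800)
step 1: x0=(-0.3285, -0.3490, -1.7425) x1=(0.8629, -0.2029, -0.9918)
step 2: x0=(-0.3169, -0.3579, -1.7349) x1=(0.8559, -0.2058, -1.0037)
step 3: x0=(-0.3054, -0.3669, -1.7274) x1=(0.8488, -0.2087, -1.0156)
step 4: x0=(-0.2938, -0.3758, -1.7199) x1=(0.8416, -0.2115, -1.0275)
step 5: x0=(-0.2823, -0.3848, -1.7123) x1=(0.8345, -0.2144, -1.0394)
step 6: x0=(-0.2707, -0.3937, -1.7048) x1=(0.8273, -0.2173, -1.0513)
step 7: x0=(-0.2591, -0.4027, -1.6972) x1=(0.8200, -0.2203, -1.0633)
step 8: x0=(-0.2475, -0.4116, -1.6896) x1=(0.8127, -0.2232, -1.0753)
step 9: x0=(-0.2358, -0.4206, -1.6820) x1=(0.8054, -0.2261, -1.0873)
step 10: x0=(-0.2241, -0.4295, -1.6744) x1=(0.7979, -0.2290, -1.0994)
step 11: x0=(-0.2124, -0.4384, -1.6668) x1=(0.7904, -0.2320, -1.1115)
step 12: x0=(-0.2007, -0.4474, -1.6591) x1=(0.7828, -0.2350, -1.1237)
step 13: x0=(-0.1889, -0.4563, -1.6515) x1=(0.7751, -0.2380, -1.1359)
step 14: x0=(-0.1771, -0.4652, -1.6438) x1=(0.7673, -0.2410, -1.1482)
step 15: x0=(-0.1652, -0.4741, -1.6360) x1=(0.7593, -0.2441, -1.1606)
step 16: x0=(-0.1532, -0.4829, -1.6283) x1=(0.7512, -0.2472, -1.1730)
step 17: x0=(-0.1412, -0.4918, -1.6205) x1=(0.7428, -0.2503, -1.1856)
step 18: x0=(-0.1291, -0.5006, -1.6126) x1=(0.7342, -0.2535, -1.1983)
step 19: x0=(-0.1168, -0.5094, -1.6047) x1=(0.7254, -0.2569, -1.2111)
step 20: x0=(-0.1045, -0.5182, -1.5968) x1=(0.7162, -0.2603, -1.2240)
step 21: x0=(-0.0920, -0.5269, -1.5887) x1=(0.7066, -0.2638, -1.2372)
step 22: x0=(-0.0793, -0.5355, -1.5806) x1=(0.6965, -0.2675, -1.2505)
step 23: x0=(-0.0663, -0.5441, -1.5724) x1=(0.6859, -0.2713, -1.2641)
step 24: x0=(-0.0531, -0.5526, -1.5641) x1=(0.6746, -0.2755, -1.2780)
step 25: x0=(-0.0396, -0.5609, -1.5556) x1=(0.6625, -0.2799, -1.2922)
step 26: x0=(-0.0257, -0.5691, -1.5471) x1=(0.6494, -0.2847, -1.3067)
step 27: x0=(-0.0114, -0.5771, -1.5383) x1=(0.6351, -0.2900, -1.3217)
step 28: x0=(0.0035, -0.5849, -1.5294) x1=(0.6195, -0.2959, -1.3371)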